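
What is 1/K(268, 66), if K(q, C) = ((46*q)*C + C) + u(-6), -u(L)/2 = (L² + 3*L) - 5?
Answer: 1/813688 ≈ 1.2290e-6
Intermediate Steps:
u(L) = 10 - 6*L - 2*L² (u(L) = -2*((L² + 3*L) - 5) = -2*(-5 + L² + 3*L) = 10 - 6*L - 2*L²)
K(q, C) = -26 + C + 46*C*q (K(q, C) = ((46*q)*C + C) + (10 - 6*(-6) - 2*(-6)²) = (46*C*q + C) + (10 + 36 - 2*36) = (C + 46*C*q) + (10 + 36 - 72) = (C + 46*C*q) - 26 = -26 + C + 46*C*q)
1/K(268, 66) = 1/(-26 + 66 + 46*66*268) = 1/(-26 + 66 + 813648) = 1/813688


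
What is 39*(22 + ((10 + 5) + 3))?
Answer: 1560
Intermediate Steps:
39*(22 + ((10 + 5) + 3)) = 39*(22 + (15 + 3)) = 39*(22 + 18) = 39*40 = 1560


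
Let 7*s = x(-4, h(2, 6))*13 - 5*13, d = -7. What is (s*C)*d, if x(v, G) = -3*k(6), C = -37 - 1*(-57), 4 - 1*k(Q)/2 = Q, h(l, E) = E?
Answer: -1820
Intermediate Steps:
k(Q) = 8 - 2*Q
C = 20 (C = -37 + 57 = 20)
x(v, G) = 12 (x(v, G) = -3*(8 - 2*6) = -3*(8 - 12) = -3*(-4) = 12)
s = 13 (s = (12*13 - 5*13)/7 = (156 - 65)/7 = (⅐)*91 = 13)
(s*C)*d = (13*20)*(-7) = 260*(-7) = -1820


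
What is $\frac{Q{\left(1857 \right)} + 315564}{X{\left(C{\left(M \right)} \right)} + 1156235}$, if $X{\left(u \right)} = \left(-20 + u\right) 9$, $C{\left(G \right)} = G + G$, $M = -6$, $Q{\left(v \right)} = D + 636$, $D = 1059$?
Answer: $\frac{317259}{1155947} \approx 0.27446$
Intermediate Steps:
$Q{\left(v \right)} = 1695$ ($Q{\left(v \right)} = 1059 + 636 = 1695$)
$C{\left(G \right)} = 2 G$
$X{\left(u \right)} = -180 + 9 u$
$\frac{Q{\left(1857 \right)} + 315564}{X{\left(C{\left(M \right)} \right)} + 1156235} = \frac{1695 + 315564}{\left(-180 + 9 \cdot 2 \left(-6\right)\right) + 1156235} = \frac{317259}{\left(-180 + 9 \left(-12\right)\right) + 1156235} = \frac{317259}{\left(-180 - 108\right) + 1156235} = \frac{317259}{-288 + 1156235} = \frac{317259}{1155947}$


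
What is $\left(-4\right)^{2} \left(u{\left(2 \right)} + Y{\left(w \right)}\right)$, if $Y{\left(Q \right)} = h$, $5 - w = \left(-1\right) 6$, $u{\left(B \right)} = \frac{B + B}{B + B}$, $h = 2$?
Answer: $48$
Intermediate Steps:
$u{\left(B \right)} = 1$ ($u{\left(B \right)} = \frac{2 B}{2 B} = 2 B \frac{1}{2 B} = 1$)
$w = 11$ ($w = 5 - \left(-1\right) 6 = 5 - -6 = 5 + 6 = 11$)
$Y{\left(Q \right)} = 2$
$\left(-4\right)^{2} \left(u{\left(2 \right)} + Y{\left(w \right)}\right) = \left(-4\right)^{2} \left(1 + 2\right) = 16 \cdot 3 = 48$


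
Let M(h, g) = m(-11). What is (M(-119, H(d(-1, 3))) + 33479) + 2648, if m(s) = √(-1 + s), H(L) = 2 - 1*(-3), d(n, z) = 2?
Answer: 36127 + 2*I*√3 ≈ 36127.0 + 3.4641*I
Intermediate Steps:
H(L) = 5 (H(L) = 2 + 3 = 5)
M(h, g) = 2*I*√3 (M(h, g) = √(-1 - 11) = √(-12) = 2*I*√3)
(M(-119, H(d(-1, 3))) + 33479) + 2648 = (2*I*√3 + 33479) + 2648 = (33479 + 2*I*√3) + 2648 = 36127 + 2*I*√3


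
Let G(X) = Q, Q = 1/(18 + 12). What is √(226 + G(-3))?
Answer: √203430/30 ≈ 15.034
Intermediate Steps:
Q = 1/30 ≈ 0.033333
G(X) = 1/30
√(226 + G(-3)) = √(226 + 1/30) = √(6781/30) = √203430/30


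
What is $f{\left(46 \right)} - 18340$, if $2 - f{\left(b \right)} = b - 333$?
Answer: $-18051$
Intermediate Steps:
$f{\left(b \right)} = 335 - b$ ($f{\left(b \right)} = 2 - \left(b - 333\right) = 2 - \left(-333 + b\right) = 335 - b$)
$f{\left(46 \right)} - 18340 = \left(335 - 46\right) - 18340 = 289 - 18340 = -18051$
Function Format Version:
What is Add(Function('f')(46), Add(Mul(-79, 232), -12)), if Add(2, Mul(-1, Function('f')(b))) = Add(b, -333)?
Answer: -18051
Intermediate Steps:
Function('f')(b) = Add(335, Mul(-1, b)) (Function('f')(b) = Add(2, Mul(-1, Add(b, -333))) = Add(2, Mul(-1, Add(-333, b))) = Add(2, Add(333, Mul(-1, b))) = Add(335, Mul(-1, b)))
Add(Function('f')(46), Add(Mul(-79, 232), -12)) = Add(Add(335, Mul(-1, 46)), Add(Mul(-79, 232), -12)) = Add(Add(335, -46), Add(-18328, -12)) = Add(289, -18340) = -18051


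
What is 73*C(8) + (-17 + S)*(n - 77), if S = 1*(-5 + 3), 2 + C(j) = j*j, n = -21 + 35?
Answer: 5723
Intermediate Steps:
n = 14
C(j) = -2 + j² (C(j) = -2 + j*j = -2 + j²)
S = -2 (S = 1*(-2) = -2)
73*C(8) + (-17 + S)*(n - 77) = 73*(-2 + 8²) + (-17 - 2)*(14 - 77) = 73*(-2 + 64) - 19*(-63) = 73*62 + 1197 = 4526 + 1197 = 5723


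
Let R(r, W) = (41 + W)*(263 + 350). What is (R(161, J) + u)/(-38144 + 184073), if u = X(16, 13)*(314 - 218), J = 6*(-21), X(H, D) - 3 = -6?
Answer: -52393/145929 ≈ -0.35903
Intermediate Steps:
X(H, D) = -3 (X(H, D) = 3 - 6 = -3)
J = -126
R(r, W) = 25133 + 613*W (R(r, W) = (41 + W)*613 = 25133 + 613*W)
u = -288 (u = -3*(314 - 218) = -3*96 = -288)
(R(161, J) + u)/(-38144 + 184073) = ((25133 + 613*(-126)) - 288)/(-38144 + 184073) = ((25133 - 77238) - 288)/145929 = (-52105 - 288)*(1/145929) = -52393*1/145929 = -52393/145929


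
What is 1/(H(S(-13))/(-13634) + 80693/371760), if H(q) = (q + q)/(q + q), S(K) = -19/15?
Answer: 2534287920/549898301 ≈ 4.6087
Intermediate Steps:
S(K) = -19/15 (S(K) = -19*1/15 = -19/15)
H(q) = 1 (H(q) = (2*q)/((2*q)) = (2*q)*(1/(2*q)) = 1)
1/(H(S(-13))/(-13634) + 80693/371760) = 1/(1/(-13634) + 80693/371760) = 1/(1*(-1/13634) + 80693*(1/371760)) = 1/(-1/13634 + 80693/371760) = 1/(549898301/2534287920) = 2534287920/549898301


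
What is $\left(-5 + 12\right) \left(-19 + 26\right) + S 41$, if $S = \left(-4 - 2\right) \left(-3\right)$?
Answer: $787$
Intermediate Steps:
$S = 18$ ($S = \left(-6\right) \left(-3\right) = 18$)
$\left(-5 + 12\right) \left(-19 + 26\right) + S 41 = \left(-5 + 12\right) \left(-19 + 26\right) + 18 \cdot 41 = 7 \cdot 7 + 738 = 49 + 738 = 787$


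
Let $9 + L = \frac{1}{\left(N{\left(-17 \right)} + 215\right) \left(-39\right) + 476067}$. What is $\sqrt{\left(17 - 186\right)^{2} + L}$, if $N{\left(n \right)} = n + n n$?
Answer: $\frac{\sqrt{662776438653314}}{152358} \approx 168.97$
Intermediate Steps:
$N{\left(n \right)} = n + n^{2}$
$L = - \frac{4113665}{457074}$ ($L = -9 + \frac{1}{\left(- 17 \left(1 - 17\right) + 215\right) \left(-39\right) + 476067} = -9 + \frac{1}{\left(\left(-17\right) \left(-16\right) + 215\right) \left(-39\right) + 476067} = -9 + \frac{1}{\left(272 + 215\right) \left(-39\right) + 476067} = -9 + \frac{1}{487 \left(-39\right) + 476067} = -9 + \frac{1}{-18993 + 476067} = -9 + \frac{1}{457074} = - \frac{4113665}{457074} \approx -9.0$)
$\sqrt{\left(17 - 186\right)^{2} + L} = \sqrt{\left(17 - 186\right)^{2} - \frac{4113665}{457074}} = \sqrt{\left(-169\right)^{2} - \frac{4113665}{457074}} = \sqrt{28561 - \frac{4113665}{457074}} = \sqrt{\frac{13050376849}{457074}} = \frac{\sqrt{662776438653314}}{152358}$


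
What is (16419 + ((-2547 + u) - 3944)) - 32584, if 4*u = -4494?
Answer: -47559/2 ≈ -23780.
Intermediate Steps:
u = -2247/2 (u = (¼)*(-4494) = -2247/2 ≈ -1123.5)
(16419 + ((-2547 + u) - 3944)) - 32584 = (16419 + ((-2547 - 2247/2) - 3944)) - 32584 = (16419 + (-7341/2 - 3944)) - 32584 = (16419 - 15229/2) - 32584 = 17609/2 - 32584 = -47559/2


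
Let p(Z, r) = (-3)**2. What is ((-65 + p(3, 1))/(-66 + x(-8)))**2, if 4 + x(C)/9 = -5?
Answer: 64/441 ≈ 0.14512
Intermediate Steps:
x(C) = -81 (x(C) = -36 + 9*(-5) = -36 - 45 = -81)
p(Z, r) = 9
((-65 + p(3, 1))/(-66 + x(-8)))**2 = ((-65 + 9)/(-66 - 81))**2 = (-56/(-147))**2 = (-56*(-1/147))**2 = (8/21)**2 = 64/441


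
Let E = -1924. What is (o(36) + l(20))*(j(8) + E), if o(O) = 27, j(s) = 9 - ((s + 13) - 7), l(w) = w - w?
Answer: -52083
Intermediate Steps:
l(w) = 0
j(s) = 3 - s (j(s) = 9 - ((13 + s) - 7) = 9 - (6 + s) = 9 + (-6 - s) = 3 - s)
(o(36) + l(20))*(j(8) + E) = (27 + 0)*((3 - 1*8) - 1924) = 27*((3 - 8) - 1924) = 27*(-5 - 1924) = 27*(-1929) = -52083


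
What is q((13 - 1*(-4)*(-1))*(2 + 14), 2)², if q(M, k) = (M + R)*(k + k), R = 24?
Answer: 451584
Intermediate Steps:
q(M, k) = 2*k*(24 + M) (q(M, k) = (M + 24)*(k + k) = (24 + M)*(2*k) = 2*k*(24 + M))
q((13 - 1*(-4)*(-1))*(2 + 14), 2)² = (2*2*(24 + (13 - 1*(-4)*(-1))*(2 + 14)))² = (2*2*(24 + (13 + 4*(-1))*16))² = (2*2*(24 + (13 - 4)*16))² = (2*2*(24 + 9*16))² = (2*2*(24 + 144))² = (2*2*168)² = 672² = 451584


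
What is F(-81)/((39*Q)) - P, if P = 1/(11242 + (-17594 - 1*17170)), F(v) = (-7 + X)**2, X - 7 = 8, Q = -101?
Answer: -1501469/92653158 ≈ -0.016205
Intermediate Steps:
X = 15 (X = 7 + 8 = 15)
F(v) = 64 (F(v) = (-7 + 15)**2 = 8**2 = 64)
P = -1/23522 (P = 1/(11242 + (-17594 - 17170)) = 1/(11242 - 34764) = 1/(-23522) = -1/23522 ≈ -4.2513e-5)
F(-81)/((39*Q)) - P = 64/((39*(-101))) - 1*(-1/23522) = 64/(-3939) + 1/23522 = 64*(-1/3939) + 1/23522 = -64/3939 + 1/23522 = -1501469/92653158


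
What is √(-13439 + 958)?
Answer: I*√12481 ≈ 111.72*I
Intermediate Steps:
√(-13439 + 958) = √(-12481) = I*√12481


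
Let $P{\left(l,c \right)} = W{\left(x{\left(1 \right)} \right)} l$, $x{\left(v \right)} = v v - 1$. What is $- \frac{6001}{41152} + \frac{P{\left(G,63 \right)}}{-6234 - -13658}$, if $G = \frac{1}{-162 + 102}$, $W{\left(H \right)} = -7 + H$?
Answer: $- \frac{41762459}{286417920} \approx -0.14581$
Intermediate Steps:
$x{\left(v \right)} = -1 + v^{2}$ ($x{\left(v \right)} = v^{2} - 1 = -1 + v^{2}$)
$G = - \frac{1}{60}$ ($G = \frac{1}{-60} = - \frac{1}{60} \approx -0.016667$)
$P{\left(l,c \right)} = - 7 l$ ($P{\left(l,c \right)} = \left(-7 - \left(1 - 1^{2}\right)\right) l = \left(-7 + \left(-1 + 1\right)\right) l = \left(-7 + 0\right) l = - 7 l$)
$- \frac{6001}{41152} + \frac{P{\left(G,63 \right)}}{-6234 - -13658} = - \frac{6001}{41152} + \frac{\left(-7\right) \left(- \frac{1}{60}\right)}{-6234 - -13658} = \left(-6001\right) \frac{1}{41152} + \frac{7}{60 \left(-6234 + 13658\right)} = - \frac{6001}{41152} + \frac{7}{60 \cdot 7424} = - \frac{6001}{41152} + \frac{7}{60} \cdot \frac{1}{7424} = - \frac{6001}{41152} + \frac{7}{445440} = - \frac{41762459}{286417920}$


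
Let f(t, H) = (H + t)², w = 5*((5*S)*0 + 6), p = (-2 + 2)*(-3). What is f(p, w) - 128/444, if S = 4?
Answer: 99868/111 ≈ 899.71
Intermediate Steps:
p = 0 (p = 0*(-3) = 0)
w = 30 (w = 5*((5*4)*0 + 6) = 5*(20*0 + 6) = 5*(0 + 6) = 5*6 = 30)
f(p, w) - 128/444 = (30 + 0)² - 128/444 = 30² - 128*1/444 = 900 - 32/111 = 99868/111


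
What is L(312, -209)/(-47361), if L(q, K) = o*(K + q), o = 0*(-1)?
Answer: 0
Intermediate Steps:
o = 0
L(q, K) = 0 (L(q, K) = 0*(K + q) = 0)
L(312, -209)/(-47361) = 0/(-47361) = 0*(-1/47361) = 0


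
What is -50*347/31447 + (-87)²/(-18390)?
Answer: -185696281/192770110 ≈ -0.96330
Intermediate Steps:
-50*347/31447 + (-87)²/(-18390) = -17350*1/31447 + 7569*(-1/18390) = -17350/31447 - 2523/6130 = -185696281/192770110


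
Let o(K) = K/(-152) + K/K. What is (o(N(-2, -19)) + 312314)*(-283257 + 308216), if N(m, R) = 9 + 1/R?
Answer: 11256079081225/1444 ≈ 7.7951e+9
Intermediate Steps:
o(K) = 1 - K/152 (o(K) = K*(-1/152) + 1 = -K/152 + 1 = 1 - K/152)
(o(N(-2, -19)) + 312314)*(-283257 + 308216) = ((1 - (9 + 1/(-19))/152) + 312314)*(-283257 + 308216) = ((1 - (9 - 1/19)/152) + 312314)*24959 = ((1 - 1/152*170/19) + 312314)*24959 = ((1 - 85/1444) + 312314)*24959 = (1359/1444 + 312314)*24959 = (450982775/1444)*24959 = 11256079081225/1444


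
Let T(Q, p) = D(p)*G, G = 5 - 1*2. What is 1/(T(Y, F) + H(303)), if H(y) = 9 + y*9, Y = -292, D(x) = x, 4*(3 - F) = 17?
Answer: 4/10929 ≈ 0.00036600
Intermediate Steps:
F = -5/4 (F = 3 - 1/4*17 = 3 - 17/4 = -5/4 ≈ -1.2500)
G = 3 (G = 5 - 2 = 3)
H(y) = 9 + 9*y
T(Q, p) = 3*p (T(Q, p) = p*3 = 3*p)
1/(T(Y, F) + H(303)) = 1/(3*(-5/4) + (9 + 9*303)) = 1/(-15/4 + (9 + 2727)) = 1/(-15/4 + 2736) = 1/(10929/4) = 4/10929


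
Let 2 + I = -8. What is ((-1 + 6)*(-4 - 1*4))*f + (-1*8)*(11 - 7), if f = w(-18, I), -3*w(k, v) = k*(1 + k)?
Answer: 4048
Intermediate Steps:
I = -10 (I = -2 - 8 = -10)
w(k, v) = -k*(1 + k)/3
f = -102 (f = -⅓*(-18)*(1 - 18) = -⅓*(-18)*(-17) = -102)
((-1 + 6)*(-4 - 1*4))*f + (-1*8)*(11 - 7) = ((-1 + 6)*(-4 - 1*4))*(-102) + (-1*8)*(11 - 7) = (5*(-4 - 4))*(-102) - 8*4 = (5*(-8))*(-102) - 32 = -40*(-102) - 32 = 4080 - 32 = 4048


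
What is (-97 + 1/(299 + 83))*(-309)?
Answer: 11449377/382 ≈ 29972.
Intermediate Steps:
(-97 + 1/(299 + 83))*(-309) = (-97 + 1/382)*(-309) = -37053/382*(-309) = 11449377/382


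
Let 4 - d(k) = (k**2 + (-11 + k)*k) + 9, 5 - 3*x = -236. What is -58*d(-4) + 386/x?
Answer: 1133376/241 ≈ 4702.8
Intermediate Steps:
x = 241/3 (x = 5/3 - 1/3*(-236) = 5/3 + 236/3 = 241/3 ≈ 80.333)
d(k) = -5 - k**2 - k*(-11 + k) (d(k) = 4 - ((k**2 + (-11 + k)*k) + 9) = 4 - ((k**2 + k*(-11 + k)) + 9) = 4 - (9 + k**2 + k*(-11 + k)) = 4 + (-9 - k**2 - k*(-11 + k)) = -5 - k**2 - k*(-11 + k))
-58*d(-4) + 386/x = -58*(-5 - 2*(-4)**2 + 11*(-4)) + 386/(241/3) = -58*(-5 - 2*16 - 44) + 386*(3/241) = -58*(-5 - 32 - 44) + 1158/241 = -58*(-81) + 1158/241 = 4698 + 1158/241 = 1133376/241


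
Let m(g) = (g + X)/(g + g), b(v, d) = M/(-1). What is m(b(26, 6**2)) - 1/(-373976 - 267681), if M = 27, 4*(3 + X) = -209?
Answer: 211105369/138597912 ≈ 1.5231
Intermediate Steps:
X = -221/4 (X = -3 + (1/4)*(-209) = -3 - 209/4 = -221/4 ≈ -55.250)
b(v, d) = -27 (b(v, d) = 27/(-1) = 27*(-1) = -27)
m(g) = (-221/4 + g)/(2*g) (m(g) = (g - 221/4)/(g + g) = (-221/4 + g)/((2*g)) = (-221/4 + g)*(1/(2*g)) = (-221/4 + g)/(2*g))
m(b(26, 6**2)) - 1/(-373976 - 267681) = (1/8)*(-221 + 4*(-27))/(-27) - 1/(-373976 - 267681) = (1/8)*(-1/27)*(-221 - 108) - 1/(-641657) = (1/8)*(-1/27)*(-329) - 1*(-1/641657) = 329/216 + 1/641657 = 211105369/138597912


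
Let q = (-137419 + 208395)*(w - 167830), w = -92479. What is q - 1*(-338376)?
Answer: -18475353208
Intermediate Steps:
q = -18475691584 (q = (-137419 + 208395)*(-92479 - 167830) = 70976*(-260309) = -18475691584)
q - 1*(-338376) = -18475691584 - 1*(-338376) = -18475691584 + 338376 = -18475353208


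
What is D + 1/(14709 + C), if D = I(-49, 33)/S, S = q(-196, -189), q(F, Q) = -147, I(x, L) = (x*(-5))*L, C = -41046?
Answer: -1448536/26337 ≈ -55.000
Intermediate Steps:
I(x, L) = -5*L*x (I(x, L) = (-5*x)*L = -5*L*x)
S = -147
D = -55 (D = -5*33*(-49)/(-147) = 8085*(-1/147) = -55)
D + 1/(14709 + C) = -55 + 1/(14709 - 41046) = -55 + 1/(-26337) = -55 - 1/26337 = -1448536/26337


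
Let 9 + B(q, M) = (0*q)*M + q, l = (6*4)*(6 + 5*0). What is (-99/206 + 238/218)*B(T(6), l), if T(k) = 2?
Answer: -96061/22454 ≈ -4.2781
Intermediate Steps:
l = 144 (l = 24*(6 + 0) = 24*6 = 144)
B(q, M) = -9 + q (B(q, M) = -9 + ((0*q)*M + q) = -9 + (0*M + q) = -9 + (0 + q) = -9 + q)
(-99/206 + 238/218)*B(T(6), l) = (-99/206 + 238/218)*(-9 + 2) = (-99*1/206 + 238*(1/218))*(-7) = (-99/206 + 119/109)*(-7) = (13723/22454)*(-7) = -96061/22454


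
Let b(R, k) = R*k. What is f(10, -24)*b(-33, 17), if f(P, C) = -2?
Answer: 1122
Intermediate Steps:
f(10, -24)*b(-33, 17) = -(-66)*17 = -2*(-561) = 1122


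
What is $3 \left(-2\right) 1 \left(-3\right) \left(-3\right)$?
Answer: $-54$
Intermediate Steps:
$3 \left(-2\right) 1 \left(-3\right) \left(-3\right) = \left(-6\right) \left(-3\right) \left(-3\right) = 18 \left(-3\right) = -54$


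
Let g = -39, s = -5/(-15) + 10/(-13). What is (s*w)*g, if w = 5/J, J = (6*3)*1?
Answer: 85/18 ≈ 4.7222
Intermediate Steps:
s = -17/39 (s = -5*(-1/15) + 10*(-1/13) = 1/3 - 10/13 = -17/39 ≈ -0.43590)
J = 18 (J = 18*1 = 18)
w = 5/18 ≈ 0.27778
(s*w)*g = -17/39*5/18*(-39) = -85/702*(-39) = 85/18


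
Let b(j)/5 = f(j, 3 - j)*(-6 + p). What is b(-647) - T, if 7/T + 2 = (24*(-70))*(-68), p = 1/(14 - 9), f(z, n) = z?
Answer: 2143447587/114238 ≈ 18763.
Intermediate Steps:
p = ⅕ (p = 1/5 = ⅕ ≈ 0.20000)
T = 7/114238 (T = 7/(-2 + (24*(-70))*(-68)) = 7/(-2 - 1680*(-68)) = 7/(-2 + 114240) = 7/114238 ≈ 6.1276e-5)
b(j) = -29*j (b(j) = 5*(j*(-6 + ⅕)) = 5*(j*(-29/5)) = 5*(-29*j/5) = -29*j)
b(-647) - T = -29*(-647) - 1*7/114238 = 18763 - 7/114238 = 2143447587/114238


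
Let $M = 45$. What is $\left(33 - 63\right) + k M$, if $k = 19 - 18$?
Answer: $15$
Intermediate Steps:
$k = 1$ ($k = 19 - 18 = 1$)
$\left(33 - 63\right) + k M = \left(33 - 63\right) + 1 \cdot 45 = -30 + 45 = 15$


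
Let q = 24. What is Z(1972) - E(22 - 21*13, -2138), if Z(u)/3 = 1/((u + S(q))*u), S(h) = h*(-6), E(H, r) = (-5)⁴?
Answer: -2253009997/3604816 ≈ -625.00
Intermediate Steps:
E(H, r) = 625
S(h) = -6*h
Z(u) = 3/(u*(-144 + u)) (Z(u) = 3*(1/((u - 6*24)*u)) = 3*(1/((u - 144)*u)) = 3*(1/((-144 + u)*u)) = 3*(1/(u*(-144 + u))) = 3/(u*(-144 + u)))
Z(1972) - E(22 - 21*13, -2138) = 3/(1972*(-144 + 1972)) - 1*625 = 3*(1/1972)/1828 - 625 = 3*(1/1972)*(1/1828) - 625 = 3/3604816 - 625 = -2253009997/3604816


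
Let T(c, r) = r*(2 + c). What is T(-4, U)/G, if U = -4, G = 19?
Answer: 8/19 ≈ 0.42105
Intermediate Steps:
T(-4, U)/G = -4*(2 - 4)/19 = -4*(-2)*(1/19) = 8*(1/19) = 8/19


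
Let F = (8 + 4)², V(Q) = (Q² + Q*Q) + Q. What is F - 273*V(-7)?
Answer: -24699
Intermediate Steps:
V(Q) = Q + 2*Q² (V(Q) = (Q² + Q²) + Q = 2*Q² + Q = Q + 2*Q²)
F = 144 (F = 12² = 144)
F - 273*V(-7) = 144 - (-1911)*(1 + 2*(-7)) = 144 - (-1911)*(1 - 14) = 144 - (-1911)*(-13) = 144 - 273*91 = 144 - 24843 = -24699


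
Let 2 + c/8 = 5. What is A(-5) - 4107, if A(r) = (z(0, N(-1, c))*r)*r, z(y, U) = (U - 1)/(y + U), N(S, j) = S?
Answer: -4057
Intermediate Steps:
c = 24 (c = -16 + 8*5 = -16 + 40 = 24)
z(y, U) = (-1 + U)/(U + y)
A(r) = 2*r² (A(r) = (((-1 - 1)/(-1 + 0))*r)*r = ((-2/(-1))*r)*r = ((-1*(-2))*r)*r = (2*r)*r = 2*r²)
A(-5) - 4107 = 2*(-5)² - 4107 = 2*25 - 4107 = 50 - 4107 = -4057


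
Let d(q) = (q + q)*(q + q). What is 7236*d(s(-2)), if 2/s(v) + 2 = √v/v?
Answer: 463104/(4 + I*√2)² ≈ 20011.0 - 16171.0*I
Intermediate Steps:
s(v) = 2/(-2 + v^(-½)) (s(v) = 2/(-2 + √v/v) = 2/(-2 + v^(-½)))
d(q) = 4*q² (d(q) = (2*q)*(2*q) = 4*q²)
7236*d(s(-2)) = 7236*(4*(2*(-2)/(√(-2) - 2*(-2)))²) = 7236*(4*(2*(-2)/(I*√2 + 4))²) = 7236*(4*(2*(-2)/(4 + I*√2))²) = 7236*(4*(-4/(4 + I*√2))²) = 7236*(4*(16/(4 + I*√2)²)) = 7236*(64/(4 + I*√2)²) = 463104/(4 + I*√2)²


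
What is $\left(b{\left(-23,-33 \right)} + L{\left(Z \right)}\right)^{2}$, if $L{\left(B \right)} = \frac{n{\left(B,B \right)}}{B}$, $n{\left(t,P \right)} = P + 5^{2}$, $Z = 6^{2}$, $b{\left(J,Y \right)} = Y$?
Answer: $\frac{1270129}{1296} \approx 980.04$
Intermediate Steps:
$Z = 36$
$n{\left(t,P \right)} = 25 + P$ ($n{\left(t,P \right)} = P + 25 = 25 + P$)
$L{\left(B \right)} = \frac{25 + B}{B}$
$\left(b{\left(-23,-33 \right)} + L{\left(Z \right)}\right)^{2} = \left(-33 + \frac{25 + 36}{36}\right)^{2} = \left(-33 + \frac{1}{36} \cdot 61\right)^{2} = \left(-33 + \frac{61}{36}\right)^{2} = \left(- \frac{1127}{36}\right)^{2} = \frac{1270129}{1296}$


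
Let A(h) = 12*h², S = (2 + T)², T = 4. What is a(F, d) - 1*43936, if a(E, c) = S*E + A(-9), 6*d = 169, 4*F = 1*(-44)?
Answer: -43360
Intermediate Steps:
F = -11 (F = (1*(-44))/4 = (¼)*(-44) = -11)
S = 36 (S = (2 + 4)² = 6² = 36)
d = 169/6 (d = (⅙)*169 = 169/6 ≈ 28.167)
a(E, c) = 972 + 36*E (a(E, c) = 36*E + 12*(-9)² = 36*E + 12*81 = 36*E + 972 = 972 + 36*E)
a(F, d) - 1*43936 = (972 + 36*(-11)) - 1*43936 = (972 - 396) - 43936 = 576 - 43936 = -43360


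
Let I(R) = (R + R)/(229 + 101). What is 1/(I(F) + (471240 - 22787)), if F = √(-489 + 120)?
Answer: 1356570325/608358031957266 - 55*I*√41/608358031957266 ≈ 2.2299e-6 - 5.7889e-13*I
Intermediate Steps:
F = 3*I*√41 (F = √(-369) = 3*I*√41 ≈ 19.209*I)
I(R) = R/165 (I(R) = (2*R)/330 = (2*R)*(1/330) = R/165)
1/(I(F) + (471240 - 22787)) = 1/((3*I*√41)/165 + (471240 - 22787)) = 1/(I*√41/55 + 448453) = 1/(448453 + I*√41/55)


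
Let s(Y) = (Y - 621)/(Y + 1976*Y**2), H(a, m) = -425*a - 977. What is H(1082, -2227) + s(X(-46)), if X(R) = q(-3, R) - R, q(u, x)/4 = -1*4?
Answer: -273182854067/592810 ≈ -4.6083e+5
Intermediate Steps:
q(u, x) = -16 (q(u, x) = 4*(-1*4) = 4*(-4) = -16)
H(a, m) = -977 - 425*a
X(R) = -16 - R
s(Y) = (-621 + Y)/(Y + 1976*Y**2)
H(1082, -2227) + s(X(-46)) = (-977 - 425*1082) + (-621 + (-16 - 1*(-46)))/((-16 - 1*(-46))*(1 + 1976*(-16 - 1*(-46)))) = (-977 - 459850) + (-621 + (-16 + 46))/((-16 + 46)*(1 + 1976*(-16 + 46))) = -460827 + (-621 + 30)/(30*(1 + 1976*30)) = -460827 + (1/30)*(-591)/(1 + 59280) = -460827 + (1/30)*(-591)/59281 = -460827 + (1/30)*(1/59281)*(-591) = -460827 - 197/592810 = -273182854067/592810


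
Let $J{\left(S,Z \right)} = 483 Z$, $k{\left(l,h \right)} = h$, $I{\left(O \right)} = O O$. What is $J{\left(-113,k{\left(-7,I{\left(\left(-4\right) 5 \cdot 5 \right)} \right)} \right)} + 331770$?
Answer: $5161770$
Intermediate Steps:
$I{\left(O \right)} = O^{2}$
$J{\left(-113,k{\left(-7,I{\left(\left(-4\right) 5 \cdot 5 \right)} \right)} \right)} + 331770 = 483 \left(\left(-4\right) 5 \cdot 5\right)^{2} + 331770 = 483 \left(\left(-20\right) 5\right)^{2} + 331770 = 483 \left(-100\right)^{2} + 331770 = 483 \cdot 10000 + 331770 = 4830000 + 331770 = 5161770$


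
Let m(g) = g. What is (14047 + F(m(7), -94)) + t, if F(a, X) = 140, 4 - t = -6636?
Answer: 20827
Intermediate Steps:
t = 6640 (t = 4 - 1*(-6636) = 4 + 6636 = 6640)
(14047 + F(m(7), -94)) + t = (14047 + 140) + 6640 = 14187 + 6640 = 20827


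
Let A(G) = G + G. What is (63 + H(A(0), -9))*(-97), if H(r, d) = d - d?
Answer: -6111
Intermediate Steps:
A(G) = 2*G
H(r, d) = 0
(63 + H(A(0), -9))*(-97) = (63 + 0)*(-97) = 63*(-97) = -6111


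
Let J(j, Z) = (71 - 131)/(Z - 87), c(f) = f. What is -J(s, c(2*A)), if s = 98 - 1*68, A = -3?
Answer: -20/31 ≈ -0.64516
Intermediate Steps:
s = 30 (s = 98 - 68 = 30)
J(j, Z) = -60/(-87 + Z)
-J(s, c(2*A)) = -(-60)/(-87 + 2*(-3)) = -(-60)/(-87 - 6) = -(-60)/(-93) = -(-60)*(-1)/93 = -1*20/31 = -20/31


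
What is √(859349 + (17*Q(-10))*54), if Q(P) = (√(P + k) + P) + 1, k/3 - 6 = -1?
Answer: √(851087 + 918*√5) ≈ 923.66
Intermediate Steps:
k = 15 (k = 18 + 3*(-1) = 18 - 3 = 15)
Q(P) = 1 + P + √(15 + P) (Q(P) = (√(P + 15) + P) + 1 = (√(15 + P) + P) + 1 = (P + √(15 + P)) + 1 = 1 + P + √(15 + P))
√(859349 + (17*Q(-10))*54) = √(859349 + (17*(1 - 10 + √(15 - 10)))*54) = √(859349 + (17*(1 - 10 + √5))*54) = √(859349 + (17*(-9 + √5))*54) = √(859349 + (-153 + 17*√5)*54) = √(859349 + (-8262 + 918*√5)) = √(851087 + 918*√5)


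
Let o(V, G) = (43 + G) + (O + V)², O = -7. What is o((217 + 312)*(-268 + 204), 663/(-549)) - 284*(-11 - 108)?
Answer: 209852799043/183 ≈ 1.1467e+9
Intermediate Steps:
o(V, G) = 43 + G + (-7 + V)² (o(V, G) = (43 + G) + (-7 + V)² = 43 + G + (-7 + V)²)
o((217 + 312)*(-268 + 204), 663/(-549)) - 284*(-11 - 108) = (43 + 663/(-549) + (-7 + (217 + 312)*(-268 + 204))²) - 284*(-11 - 108) = (43 + 663*(-1/549) + (-7 + 529*(-64))²) - 284*(-119) = (43 - 221/183 + (-7 - 33856)²) - 1*(-33796) = (43 - 221/183 + (-33863)²) + 33796 = (43 - 221/183 + 1146702769) + 33796 = 209846614375/183 + 33796 = 209852799043/183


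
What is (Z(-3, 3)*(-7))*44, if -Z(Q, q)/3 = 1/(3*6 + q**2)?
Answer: 308/9 ≈ 34.222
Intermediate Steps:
Z(Q, q) = -3/(18 + q**2) (Z(Q, q) = -3/(3*6 + q**2) = -3/(18 + q**2))
(Z(-3, 3)*(-7))*44 = (-3/(18 + 3**2)*(-7))*44 = (-3/(18 + 9)*(-7))*44 = (-3/27*(-7))*44 = (-3*1/27*(-7))*44 = -1/9*(-7)*44 = (7/9)*44 = 308/9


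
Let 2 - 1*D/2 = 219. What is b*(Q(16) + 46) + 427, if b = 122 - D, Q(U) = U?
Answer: 34899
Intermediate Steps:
D = -434 (D = 4 - 2*219 = 4 - 438 = -434)
b = 556 (b = 122 - 1*(-434) = 122 + 434 = 556)
b*(Q(16) + 46) + 427 = 556*(16 + 46) + 427 = 556*62 + 427 = 34472 + 427 = 34899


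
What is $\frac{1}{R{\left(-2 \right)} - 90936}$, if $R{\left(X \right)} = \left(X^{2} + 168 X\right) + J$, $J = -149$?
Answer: $- \frac{1}{91417} \approx -1.0939 \cdot 10^{-5}$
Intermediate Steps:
$R{\left(X \right)} = -149 + X^{2} + 168 X$ ($R{\left(X \right)} = \left(X^{2} + 168 X\right) - 149 = -149 + X^{2} + 168 X$)
$\frac{1}{R{\left(-2 \right)} - 90936} = \frac{1}{\left(-149 + \left(-2\right)^{2} + 168 \left(-2\right)\right) - 90936} = \frac{1}{\left(-149 + 4 - 336\right) - 90936} = \frac{1}{-481 - 90936} = \frac{1}{-91417} = - \frac{1}{91417}$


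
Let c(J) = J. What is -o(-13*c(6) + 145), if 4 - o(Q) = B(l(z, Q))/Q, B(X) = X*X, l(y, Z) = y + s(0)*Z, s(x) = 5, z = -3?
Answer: 109956/67 ≈ 1641.1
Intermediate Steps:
l(y, Z) = y + 5*Z
B(X) = X**2
o(Q) = 4 - (-3 + 5*Q)**2/Q
-o(-13*c(6) + 145) = -(4 - (-3 + 5*(-13*6 + 145))**2/(-13*6 + 145)) = -(4 - (-3 + 5*(-78 + 145))**2/(-78 + 145)) = -(4 - 1*(-3 + 5*67)**2/67) = -(4 - 1*1/67*(-3 + 335)**2) = -(4 - 1*1/67*332**2) = -(4 - 1*1/67*110224) = -(4 - 110224/67) = -1*(-109956/67) = 109956/67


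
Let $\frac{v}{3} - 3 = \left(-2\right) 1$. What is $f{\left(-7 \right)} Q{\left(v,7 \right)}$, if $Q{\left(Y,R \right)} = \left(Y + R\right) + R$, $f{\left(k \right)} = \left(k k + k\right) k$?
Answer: $-4998$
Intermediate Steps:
$f{\left(k \right)} = k \left(k + k^{2}\right)$ ($f{\left(k \right)} = \left(k^{2} + k\right) k = \left(k + k^{2}\right) k = k \left(k + k^{2}\right)$)
$v = 3$ ($v = 9 + 3 \left(\left(-2\right) 1\right) = 9 + 3 \left(-2\right) = 9 - 6 = 3$)
$Q{\left(Y,R \right)} = Y + 2 R$ ($Q{\left(Y,R \right)} = \left(R + Y\right) + R = Y + 2 R$)
$f{\left(-7 \right)} Q{\left(v,7 \right)} = \left(-7\right)^{2} \left(1 - 7\right) \left(3 + 2 \cdot 7\right) = 49 \left(-6\right) \left(3 + 14\right) = \left(-294\right) 17 = -4998$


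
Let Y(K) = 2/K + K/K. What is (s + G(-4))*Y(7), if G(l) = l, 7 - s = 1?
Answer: 18/7 ≈ 2.5714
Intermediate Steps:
Y(K) = 1 + 2/K (Y(K) = 2/K + 1 = 1 + 2/K)
s = 6 (s = 7 - 1*1 = 7 - 1 = 6)
(s + G(-4))*Y(7) = (6 - 4)*((2 + 7)/7) = 2*((⅐)*9) = 2*(9/7) = 18/7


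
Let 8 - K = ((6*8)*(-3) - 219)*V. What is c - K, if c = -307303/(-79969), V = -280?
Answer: 8127716711/79969 ≈ 1.0164e+5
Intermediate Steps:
c = 307303/79969 (c = -307303*(-1/79969) = 307303/79969 ≈ 3.8428)
K = -101632 (K = 8 - ((6*8)*(-3) - 219)*(-280) = 8 - (48*(-3) - 219)*(-280) = 8 - (-144 - 219)*(-280) = 8 - (-363)*(-280) = 8 - 1*101640 = 8 - 101640 = -101632)
c - K = 307303/79969 - 1*(-101632) = 307303/79969 + 101632 = 8127716711/79969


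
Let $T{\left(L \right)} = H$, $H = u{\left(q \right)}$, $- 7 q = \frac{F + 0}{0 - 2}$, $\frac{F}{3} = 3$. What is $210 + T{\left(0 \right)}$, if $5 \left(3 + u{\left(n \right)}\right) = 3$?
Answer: $\frac{1038}{5} \approx 207.6$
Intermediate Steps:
$F = 9$ ($F = 3 \cdot 3 = 9$)
$q = \frac{9}{14}$ ($q = - \frac{\left(9 + 0\right) \frac{1}{0 - 2}}{7} = - \frac{9 \frac{1}{-2}}{7} = - \frac{9 \left(- \frac{1}{2}\right)}{7} = \left(- \frac{1}{7}\right) \left(- \frac{9}{2}\right) = \frac{9}{14} \approx 0.64286$)
$u{\left(n \right)} = - \frac{12}{5}$ ($u{\left(n \right)} = -3 + \frac{1}{5} \cdot 3 = -3 + \frac{3}{5} = - \frac{12}{5}$)
$H = - \frac{12}{5} \approx -2.4$
$T{\left(L \right)} = - \frac{12}{5}$
$210 + T{\left(0 \right)} = 210 - \frac{12}{5} = \frac{1038}{5}$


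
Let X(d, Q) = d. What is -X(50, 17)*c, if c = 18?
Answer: -900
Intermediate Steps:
-X(50, 17)*c = -50*18 = -1*900 = -900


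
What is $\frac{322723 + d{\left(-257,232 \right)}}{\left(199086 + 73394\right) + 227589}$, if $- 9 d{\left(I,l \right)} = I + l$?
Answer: $\frac{2904532}{4500621} \approx 0.64536$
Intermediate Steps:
$d{\left(I,l \right)} = - \frac{I}{9} - \frac{l}{9}$ ($d{\left(I,l \right)} = - \frac{I + l}{9} = - \frac{I}{9} - \frac{l}{9}$)
$\frac{322723 + d{\left(-257,232 \right)}}{\left(199086 + 73394\right) + 227589} = \frac{322723 - - \frac{25}{9}}{\left(199086 + 73394\right) + 227589} = \frac{322723 + \left(\frac{257}{9} - \frac{232}{9}\right)}{272480 + 227589} = \frac{322723 + \frac{25}{9}}{500069} = \frac{2904532}{9} \cdot \frac{1}{500069} = \frac{2904532}{4500621}$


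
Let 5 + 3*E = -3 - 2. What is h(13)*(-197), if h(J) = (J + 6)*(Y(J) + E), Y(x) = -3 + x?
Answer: -74860/3 ≈ -24953.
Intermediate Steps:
E = -10/3 (E = -5/3 + (-3 - 2)/3 = -5/3 + (⅓)*(-5) = -5/3 - 5/3 = -10/3 ≈ -3.3333)
h(J) = (6 + J)*(-19/3 + J) (h(J) = (J + 6)*((-3 + J) - 10/3) = (6 + J)*(-19/3 + J))
h(13)*(-197) = (-38 + 13² - ⅓*13)*(-197) = (-38 + 169 - 13/3)*(-197) = (380/3)*(-197) = -74860/3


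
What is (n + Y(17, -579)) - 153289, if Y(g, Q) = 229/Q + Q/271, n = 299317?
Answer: 22912710152/156909 ≈ 1.4603e+5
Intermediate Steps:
Y(g, Q) = 229/Q + Q/271 (Y(g, Q) = 229/Q + Q*(1/271) = 229/Q + Q/271)
(n + Y(17, -579)) - 153289 = (299317 + (229/(-579) + (1/271)*(-579))) - 153289 = (299317 + (229*(-1/579) - 579/271)) - 153289 = (299317 + (-229/579 - 579/271)) - 153289 = (299317 - 397300/156909) - 153289 = 46965133853/156909 - 153289 = 22912710152/156909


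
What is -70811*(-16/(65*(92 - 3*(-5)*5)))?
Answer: 87152/835 ≈ 104.37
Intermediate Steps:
-70811*(-16/(65*(92 - 3*(-5)*5))) = -70811*(-16/(65*(92 + 15*5))) = -70811*(-16/(65*(92 + 75))) = -70811/((-65/16*167)) = -70811/(-10855/16) = -70811*(-16/10855) = 87152/835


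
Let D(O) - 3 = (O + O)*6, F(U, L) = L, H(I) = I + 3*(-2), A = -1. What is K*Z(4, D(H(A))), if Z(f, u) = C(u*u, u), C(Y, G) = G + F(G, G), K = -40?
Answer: 6480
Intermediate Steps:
H(I) = -6 + I (H(I) = I - 6 = -6 + I)
D(O) = 3 + 12*O (D(O) = 3 + (O + O)*6 = 3 + (2*O)*6 = 3 + 12*O)
C(Y, G) = 2*G (C(Y, G) = G + G = 2*G)
Z(f, u) = 2*u
K*Z(4, D(H(A))) = -80*(3 + 12*(-6 - 1)) = -80*(3 + 12*(-7)) = -80*(3 - 84) = -80*(-81) = -40*(-162) = 6480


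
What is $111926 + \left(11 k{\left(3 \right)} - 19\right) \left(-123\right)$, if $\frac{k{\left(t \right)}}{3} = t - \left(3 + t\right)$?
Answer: $126440$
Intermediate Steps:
$k{\left(t \right)} = -9$ ($k{\left(t \right)} = 3 \left(t - \left(3 + t\right)\right) = 3 \left(-3\right) = -9$)
$111926 + \left(11 k{\left(3 \right)} - 19\right) \left(-123\right) = 111926 + \left(11 \left(-9\right) - 19\right) \left(-123\right) = 111926 + \left(-99 - 19\right) \left(-123\right) = 111926 - -14514 = 111926 + 14514 = 126440$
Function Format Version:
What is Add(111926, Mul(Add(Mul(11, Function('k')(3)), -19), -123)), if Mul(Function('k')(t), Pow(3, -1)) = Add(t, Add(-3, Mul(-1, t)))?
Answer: 126440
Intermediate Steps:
Function('k')(t) = -9 (Function('k')(t) = Mul(3, Add(t, Add(-3, Mul(-1, t)))) = Mul(3, -3) = -9)
Add(111926, Mul(Add(Mul(11, Function('k')(3)), -19), -123)) = Add(111926, Mul(Add(Mul(11, -9), -19), -123)) = Add(111926, Mul(Add(-99, -19), -123)) = Add(111926, Mul(-118, -123)) = Add(111926, 14514) = 126440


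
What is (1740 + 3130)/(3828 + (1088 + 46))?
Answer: 2435/2481 ≈ 0.98146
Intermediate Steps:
(1740 + 3130)/(3828 + (1088 + 46)) = 4870/(3828 + 1134) = 4870/4962 = 4870*(1/4962) = 2435/2481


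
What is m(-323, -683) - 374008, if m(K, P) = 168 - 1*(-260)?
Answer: -373580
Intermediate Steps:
m(K, P) = 428 (m(K, P) = 168 + 260 = 428)
m(-323, -683) - 374008 = 428 - 374008 = -373580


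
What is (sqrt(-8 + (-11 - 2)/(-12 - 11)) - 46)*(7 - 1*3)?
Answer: -184 + 12*I*sqrt(437)/23 ≈ -184.0 + 10.907*I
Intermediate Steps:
(sqrt(-8 + (-11 - 2)/(-12 - 11)) - 46)*(7 - 1*3) = (sqrt(-8 - 13/(-23)) - 46)*(7 - 3) = (sqrt(-8 - 13*(-1/23)) - 46)*4 = (sqrt(-8 + 13/23) - 46)*4 = (sqrt(-171/23) - 46)*4 = (3*I*sqrt(437)/23 - 46)*4 = (-46 + 3*I*sqrt(437)/23)*4 = -184 + 12*I*sqrt(437)/23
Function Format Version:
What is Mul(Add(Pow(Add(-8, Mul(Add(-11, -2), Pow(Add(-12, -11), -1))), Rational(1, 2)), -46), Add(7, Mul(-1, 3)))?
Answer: Add(-184, Mul(Rational(12, 23), I, Pow(437, Rational(1, 2)))) ≈ Add(-184.00, Mul(10.907, I))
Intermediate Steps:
Mul(Add(Pow(Add(-8, Mul(Add(-11, -2), Pow(Add(-12, -11), -1))), Rational(1, 2)), -46), Add(7, Mul(-1, 3))) = Mul(Add(Pow(Add(-8, Mul(-13, Pow(-23, -1))), Rational(1, 2)), -46), Add(7, -3)) = Mul(Add(Pow(Add(-8, Mul(-13, Rational(-1, 23))), Rational(1, 2)), -46), 4) = Mul(Add(Pow(Add(-8, Rational(13, 23)), Rational(1, 2)), -46), 4) = Mul(Add(Pow(Rational(-171, 23), Rational(1, 2)), -46), 4) = Mul(Add(Mul(Rational(3, 23), I, Pow(437, Rational(1, 2))), -46), 4) = Mul(Add(-46, Mul(Rational(3, 23), I, Pow(437, Rational(1, 2)))), 4) = Add(-184, Mul(Rational(12, 23), I, Pow(437, Rational(1, 2))))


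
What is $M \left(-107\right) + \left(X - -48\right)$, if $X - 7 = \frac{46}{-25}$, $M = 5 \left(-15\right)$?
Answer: $\frac{201954}{25} \approx 8078.2$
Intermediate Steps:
$M = -75$
$X = \frac{129}{25}$ ($X = 7 + \frac{46}{-25} = 7 + 46 \left(- \frac{1}{25}\right) = 7 - \frac{46}{25} = \frac{129}{25} \approx 5.16$)
$M \left(-107\right) + \left(X - -48\right) = \left(-75\right) \left(-107\right) + \left(\frac{129}{25} - -48\right) = 8025 + \left(\frac{129}{25} + 48\right) = 8025 + \frac{1329}{25} = \frac{201954}{25}$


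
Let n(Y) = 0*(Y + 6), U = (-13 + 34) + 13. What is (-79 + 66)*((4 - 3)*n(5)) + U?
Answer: 34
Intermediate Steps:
U = 34 (U = 21 + 13 = 34)
n(Y) = 0 (n(Y) = 0*(6 + Y) = 0)
(-79 + 66)*((4 - 3)*n(5)) + U = (-79 + 66)*((4 - 3)*0) + 34 = -13*0 + 34 = 0 + 34 = 34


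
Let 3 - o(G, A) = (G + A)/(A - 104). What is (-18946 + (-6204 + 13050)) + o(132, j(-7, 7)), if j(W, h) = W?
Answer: -1342642/111 ≈ -12096.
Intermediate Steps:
o(G, A) = 3 - (A + G)/(-104 + A) (o(G, A) = 3 - (G + A)/(A - 104) = 3 - (A + G)/(-104 + A))
(-18946 + (-6204 + 13050)) + o(132, j(-7, 7)) = (-18946 + (-6204 + 13050)) + (-312 - 1*132 + 2*(-7))/(-104 - 7) = (-18946 + 6846) + (-312 - 132 - 14)/(-111) = -12100 - 1/111*(-458) = -12100 + 458/111 = -1342642/111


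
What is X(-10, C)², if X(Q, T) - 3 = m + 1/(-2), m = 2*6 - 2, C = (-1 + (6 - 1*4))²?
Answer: 625/4 ≈ 156.25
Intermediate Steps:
C = 1 (C = (-1 + (6 - 4))² = (-1 + 2)² = 1² = 1)
m = 10 (m = 12 - 2 = 10)
X(Q, T) = 25/2 (X(Q, T) = 3 + (10 + 1/(-2)) = 3 + (10 - ½) = 3 + 19/2 = 25/2)
X(-10, C)² = (25/2)² = 625/4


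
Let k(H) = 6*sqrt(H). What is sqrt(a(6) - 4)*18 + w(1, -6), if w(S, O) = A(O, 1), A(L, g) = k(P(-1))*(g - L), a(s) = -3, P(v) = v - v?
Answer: 18*I*sqrt(7) ≈ 47.624*I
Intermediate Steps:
P(v) = 0
A(L, g) = 0 (A(L, g) = (6*sqrt(0))*(g - L) = (6*0)*(g - L) = 0*(g - L) = 0)
w(S, O) = 0
sqrt(a(6) - 4)*18 + w(1, -6) = sqrt(-3 - 4)*18 + 0 = sqrt(-7)*18 + 0 = (I*sqrt(7))*18 + 0 = 18*I*sqrt(7) + 0 = 18*I*sqrt(7)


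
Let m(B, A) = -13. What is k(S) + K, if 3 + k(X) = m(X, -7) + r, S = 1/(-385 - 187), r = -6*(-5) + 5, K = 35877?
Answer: 35896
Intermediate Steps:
r = 35 (r = 30 + 5 = 35)
S = -1/572 (S = 1/(-572) = -1/572 ≈ -0.0017483)
k(X) = 19 (k(X) = -3 + (-13 + 35) = -3 + 22 = 19)
k(S) + K = 19 + 35877 = 35896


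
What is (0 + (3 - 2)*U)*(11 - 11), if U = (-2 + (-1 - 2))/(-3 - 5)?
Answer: 0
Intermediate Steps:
U = 5/8 (U = (-2 - 3)/(-8) = -5*(-⅛) = 5/8 ≈ 0.62500)
(0 + (3 - 2)*U)*(11 - 11) = (0 + (3 - 2)*(5/8))*(11 - 11) = (0 + 1*(5/8))*0 = (0 + 5/8)*0 = (5/8)*0 = 0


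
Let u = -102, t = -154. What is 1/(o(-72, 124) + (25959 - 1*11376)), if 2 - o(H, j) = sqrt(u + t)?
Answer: 14585/212722481 + 16*I/212722481 ≈ 6.8564e-5 + 7.5215e-8*I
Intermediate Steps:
o(H, j) = 2 - 16*I (o(H, j) = 2 - sqrt(-102 - 154) = 2 - sqrt(-256) = 2 - 16*I)
1/(o(-72, 124) + (25959 - 1*11376)) = 1/((2 - 16*I) + (25959 - 1*11376)) = 1/((2 - 16*I) + (25959 - 11376)) = 1/((2 - 16*I) + 14583) = 1/(14585 - 16*I) = (14585 + 16*I)/212722481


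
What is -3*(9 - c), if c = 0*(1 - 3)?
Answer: -27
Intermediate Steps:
c = 0 (c = 0*(-2) = 0)
-3*(9 - c) = -3*(9 - 1*0) = -3*(9 + 0) = -3*9 = -27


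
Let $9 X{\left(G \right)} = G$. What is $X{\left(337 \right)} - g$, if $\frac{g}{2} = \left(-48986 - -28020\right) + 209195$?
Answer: $- \frac{3387785}{9} \approx -3.7642 \cdot 10^{5}$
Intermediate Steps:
$X{\left(G \right)} = \frac{G}{9}$
$g = 376458$ ($g = 2 \left(\left(-48986 - -28020\right) + 209195\right) = 2 \left(\left(-48986 + 28020\right) + 209195\right) = 2 \left(-20966 + 209195\right) = 2 \cdot 188229 = 376458$)
$X{\left(337 \right)} - g = \frac{1}{9} \cdot 337 - 376458 = \frac{337}{9} - 376458 = - \frac{3387785}{9}$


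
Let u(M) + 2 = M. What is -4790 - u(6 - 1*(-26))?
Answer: -4820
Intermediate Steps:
u(M) = -2 + M
-4790 - u(6 - 1*(-26)) = -4790 - (-2 + (6 - 1*(-26))) = -4790 - (-2 + (6 + 26)) = -4790 - (-2 + 32) = -4790 - 1*30 = -4790 - 30 = -4820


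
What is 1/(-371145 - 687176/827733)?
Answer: -827733/307209651461 ≈ -2.6944e-6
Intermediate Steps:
1/(-371145 - 687176/827733) = 1/(-307209651461/827733) = -827733/307209651461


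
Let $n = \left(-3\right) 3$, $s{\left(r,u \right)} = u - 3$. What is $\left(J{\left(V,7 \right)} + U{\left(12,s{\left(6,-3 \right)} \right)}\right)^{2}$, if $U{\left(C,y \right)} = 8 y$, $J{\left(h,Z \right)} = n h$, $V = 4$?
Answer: $7056$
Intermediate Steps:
$s{\left(r,u \right)} = -3 + u$ ($s{\left(r,u \right)} = u - 3 = -3 + u$)
$n = -9$
$J{\left(h,Z \right)} = - 9 h$
$\left(J{\left(V,7 \right)} + U{\left(12,s{\left(6,-3 \right)} \right)}\right)^{2} = \left(\left(-9\right) 4 + 8 \left(-3 - 3\right)\right)^{2} = \left(-36 + 8 \left(-6\right)\right)^{2} = \left(-36 - 48\right)^{2} = \left(-84\right)^{2} = 7056$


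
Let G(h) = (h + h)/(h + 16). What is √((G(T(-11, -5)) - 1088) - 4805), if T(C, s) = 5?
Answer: I*√2598603/21 ≈ 76.763*I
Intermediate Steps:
G(h) = 2*h/(16 + h) (G(h) = (2*h)/(16 + h) = 2*h/(16 + h))
√((G(T(-11, -5)) - 1088) - 4805) = √((2*5/(16 + 5) - 1088) - 4805) = √((2*5/21 - 1088) - 4805) = √((2*5*(1/21) - 1088) - 4805) = √((10/21 - 1088) - 4805) = √(-22838/21 - 4805) = √(-123743/21) = I*√2598603/21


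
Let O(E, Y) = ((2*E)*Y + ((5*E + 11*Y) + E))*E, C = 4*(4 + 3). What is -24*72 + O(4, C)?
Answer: 496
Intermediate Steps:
C = 28 (C = 4*7 = 28)
O(E, Y) = E*(6*E + 11*Y + 2*E*Y) (O(E, Y) = (2*E*Y + (6*E + 11*Y))*E = (6*E + 11*Y + 2*E*Y)*E = E*(6*E + 11*Y + 2*E*Y))
-24*72 + O(4, C) = -24*72 + 4*(6*4 + 11*28 + 2*4*28) = -1728 + 4*(24 + 308 + 224) = -1728 + 4*556 = -1728 + 2224 = 496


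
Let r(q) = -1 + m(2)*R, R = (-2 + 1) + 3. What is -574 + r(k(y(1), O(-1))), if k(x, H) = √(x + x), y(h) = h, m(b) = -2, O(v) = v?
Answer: -579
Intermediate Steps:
R = 2 (R = -1 + 3 = 2)
k(x, H) = √2*√x (k(x, H) = √(2*x) = √2*√x)
r(q) = -5 (r(q) = -1 - 2*2 = -1 - 4 = -5)
-574 + r(k(y(1), O(-1))) = -574 - 5 = -579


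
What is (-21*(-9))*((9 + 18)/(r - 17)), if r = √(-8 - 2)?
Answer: -86751/299 - 5103*I*√10/299 ≈ -290.14 - 53.97*I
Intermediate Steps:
r = I*√10 (r = √(-10) = I*√10 ≈ 3.1623*I)
(-21*(-9))*((9 + 18)/(r - 17)) = (-21*(-9))*((9 + 18)/(I*√10 - 17)) = 189*(27/(-17 + I*√10)) = 5103/(-17 + I*√10)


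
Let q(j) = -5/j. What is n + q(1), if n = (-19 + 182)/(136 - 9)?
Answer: -472/127 ≈ -3.7165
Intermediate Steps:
n = 163/127 ≈ 1.2835
n + q(1) = 163/127 - 5/1 = 163/127 - 5*1 = 163/127 - 5 = -472/127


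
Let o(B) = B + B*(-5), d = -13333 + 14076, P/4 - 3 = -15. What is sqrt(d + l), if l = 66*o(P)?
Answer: sqrt(13415) ≈ 115.82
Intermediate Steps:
P = -48 (P = 12 + 4*(-15) = 12 - 60 = -48)
d = 743
o(B) = -4*B (o(B) = B - 5*B = -4*B)
l = 12672 (l = 66*(-4*(-48)) = 66*192 = 12672)
sqrt(d + l) = sqrt(743 + 12672) = sqrt(13415)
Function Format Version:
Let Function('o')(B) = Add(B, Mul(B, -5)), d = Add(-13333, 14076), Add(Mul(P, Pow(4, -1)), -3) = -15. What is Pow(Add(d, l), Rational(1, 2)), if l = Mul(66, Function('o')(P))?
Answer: Pow(13415, Rational(1, 2)) ≈ 115.82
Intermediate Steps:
P = -48 (P = Add(12, Mul(4, -15)) = Add(12, -60) = -48)
d = 743
Function('o')(B) = Mul(-4, B) (Function('o')(B) = Add(B, Mul(-5, B)) = Mul(-4, B))
l = 12672 (l = Mul(66, Mul(-4, -48)) = Mul(66, 192) = 12672)
Pow(Add(d, l), Rational(1, 2)) = Pow(Add(743, 12672), Rational(1, 2)) = Pow(13415, Rational(1, 2))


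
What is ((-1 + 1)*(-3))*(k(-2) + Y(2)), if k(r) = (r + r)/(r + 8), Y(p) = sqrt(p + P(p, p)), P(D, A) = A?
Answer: 0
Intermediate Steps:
Y(p) = sqrt(2)*sqrt(p) (Y(p) = sqrt(p + p) = sqrt(2*p) = sqrt(2)*sqrt(p))
k(r) = 2*r/(8 + r) (k(r) = (2*r)/(8 + r) = 2*r/(8 + r))
((-1 + 1)*(-3))*(k(-2) + Y(2)) = ((-1 + 1)*(-3))*(2*(-2)/(8 - 2) + sqrt(2)*sqrt(2)) = (0*(-3))*(2*(-2)/6 + 2) = 0*(2*(-2)*(1/6) + 2) = 0*(-2/3 + 2) = 0*(4/3) = 0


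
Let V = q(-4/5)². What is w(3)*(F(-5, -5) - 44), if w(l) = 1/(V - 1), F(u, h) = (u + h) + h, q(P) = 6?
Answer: -59/35 ≈ -1.6857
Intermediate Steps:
F(u, h) = u + 2*h (F(u, h) = (h + u) + h = u + 2*h)
V = 36 (V = 6² = 36)
w(l) = 1/35 (w(l) = 1/(36 - 1) = 1/35)
w(3)*(F(-5, -5) - 44) = ((-5 + 2*(-5)) - 44)/35 = ((-5 - 10) - 44)/35 = (-15 - 44)/35 = (1/35)*(-59) = -59/35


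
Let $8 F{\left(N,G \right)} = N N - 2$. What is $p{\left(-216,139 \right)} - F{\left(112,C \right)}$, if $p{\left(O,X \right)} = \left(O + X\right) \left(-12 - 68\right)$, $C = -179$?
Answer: $\frac{18369}{4} \approx 4592.3$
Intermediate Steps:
$F{\left(N,G \right)} = - \frac{1}{4} + \frac{N^{2}}{8}$ ($F{\left(N,G \right)} = \frac{N N - 2}{8} = \frac{N^{2} - 2}{8} = \frac{-2 + N^{2}}{8} = - \frac{1}{4} + \frac{N^{2}}{8}$)
$p{\left(O,X \right)} = - 80 O - 80 X$ ($p{\left(O,X \right)} = \left(O + X\right) \left(-80\right) = - 80 O - 80 X$)
$p{\left(-216,139 \right)} - F{\left(112,C \right)} = \left(\left(-80\right) \left(-216\right) - 11120\right) - \left(- \frac{1}{4} + \frac{112^{2}}{8}\right) = \left(17280 - 11120\right) - \left(- \frac{1}{4} + \frac{1}{8} \cdot 12544\right) = 6160 - \left(- \frac{1}{4} + 1568\right) = 6160 - \frac{6271}{4} = \frac{18369}{4}$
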